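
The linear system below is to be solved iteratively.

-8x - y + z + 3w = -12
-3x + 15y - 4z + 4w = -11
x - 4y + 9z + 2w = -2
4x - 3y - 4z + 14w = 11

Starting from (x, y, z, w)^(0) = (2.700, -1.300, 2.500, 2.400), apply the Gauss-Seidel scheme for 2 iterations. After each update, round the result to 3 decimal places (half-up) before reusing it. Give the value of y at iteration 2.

Iteration 1:
  x = (-12 - (-1)·-1.300 - (1)·2.500 - (3)·2.400) / (-8) = 2.875
  y = (-11 - (-3)·2.875 - (-4)·2.500 - (4)·2.400) / (15) = -0.132
  z = (-2 - (1)·2.875 - (-4)·-0.132 - (2)·2.400) / (9) = -1.134
  w = (11 - (4)·2.875 - (-3)·-0.132 - (-4)·-1.134) / (14) = -0.388
Iteration 2:
  x = (-12 - (-1)·-0.132 - (1)·-1.134 - (3)·-0.388) / (-8) = 1.229
  y = (-11 - (-3)·1.229 - (-4)·-1.134 - (4)·-0.388) / (15) = -0.686
  z = (-2 - (1)·1.229 - (-4)·-0.686 - (2)·-0.388) / (9) = -0.577
  w = (11 - (4)·1.229 - (-3)·-0.686 - (-4)·-0.577) / (14) = 0.123

-0.686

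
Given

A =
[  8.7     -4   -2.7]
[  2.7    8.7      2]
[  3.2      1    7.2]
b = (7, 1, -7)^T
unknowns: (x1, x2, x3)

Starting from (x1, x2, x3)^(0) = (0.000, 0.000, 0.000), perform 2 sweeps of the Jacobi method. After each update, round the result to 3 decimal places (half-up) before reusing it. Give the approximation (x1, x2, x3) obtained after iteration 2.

(0.556, 0.089, -1.346)

Iteration 1:
  x1 = (7 - (-4)·0.000 - (-2.7)·0.000) / (8.7) = 0.805
  x2 = (1 - (2.7)·0.000 - (2)·0.000) / (8.7) = 0.115
  x3 = (-7 - (3.2)·0.000 - (1)·0.000) / (7.2) = -0.972
Iteration 2:
  x1 = (7 - (-4)·0.115 - (-2.7)·-0.972) / (8.7) = 0.556
  x2 = (1 - (2.7)·0.805 - (2)·-0.972) / (8.7) = 0.089
  x3 = (-7 - (3.2)·0.805 - (1)·0.115) / (7.2) = -1.346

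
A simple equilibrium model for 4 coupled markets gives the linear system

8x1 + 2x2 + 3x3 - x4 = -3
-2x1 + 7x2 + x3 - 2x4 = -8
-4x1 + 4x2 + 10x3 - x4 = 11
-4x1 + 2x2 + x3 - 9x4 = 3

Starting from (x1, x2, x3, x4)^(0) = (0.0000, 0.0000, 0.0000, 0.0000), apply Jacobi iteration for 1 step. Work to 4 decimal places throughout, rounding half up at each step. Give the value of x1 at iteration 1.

-0.3750

Iteration 1:
  x1 = (-3 - (2)·0.0000 - (3)·0.0000 - (-1)·0.0000) / (8) = -0.3750
  x2 = (-8 - (-2)·0.0000 - (1)·0.0000 - (-2)·0.0000) / (7) = -1.1429
  x3 = (11 - (-4)·0.0000 - (4)·0.0000 - (-1)·0.0000) / (10) = 1.1000
  x4 = (3 - (-4)·0.0000 - (2)·0.0000 - (1)·0.0000) / (-9) = -0.3333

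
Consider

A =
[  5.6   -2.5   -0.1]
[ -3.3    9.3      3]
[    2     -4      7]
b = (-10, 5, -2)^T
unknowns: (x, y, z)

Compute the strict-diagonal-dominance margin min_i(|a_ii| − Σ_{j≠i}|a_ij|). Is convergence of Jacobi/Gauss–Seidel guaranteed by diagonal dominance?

1

row 1: |5.6| − (2.5+0.1) = 3
row 2: |9.3| − (3.3+3) = 3
row 3: |7| − (2+4) = 1
minimum over rows = 1 → strictly diagonally dominant (convergence guaranteed)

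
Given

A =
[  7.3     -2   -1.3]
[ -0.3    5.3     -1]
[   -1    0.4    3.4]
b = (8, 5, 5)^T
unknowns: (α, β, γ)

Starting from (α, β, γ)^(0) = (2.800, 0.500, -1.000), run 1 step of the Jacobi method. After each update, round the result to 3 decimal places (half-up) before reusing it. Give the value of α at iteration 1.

Iteration 1:
  α = (8 - (-2)·0.500 - (-1.3)·-1.000) / (7.3) = 1.055
  β = (5 - (-0.3)·2.800 - (-1)·-1.000) / (5.3) = 0.913
  γ = (5 - (-1)·2.800 - (0.4)·0.500) / (3.4) = 2.235

1.055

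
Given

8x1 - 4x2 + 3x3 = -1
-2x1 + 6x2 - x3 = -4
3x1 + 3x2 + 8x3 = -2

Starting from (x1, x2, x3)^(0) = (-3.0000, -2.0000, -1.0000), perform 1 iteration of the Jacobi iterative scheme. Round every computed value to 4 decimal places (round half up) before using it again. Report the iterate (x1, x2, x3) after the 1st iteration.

(-0.7500, -1.8333, 1.6250)

Iteration 1:
  x1 = (-1 - (-4)·-2.0000 - (3)·-1.0000) / (8) = -0.7500
  x2 = (-4 - (-2)·-3.0000 - (-1)·-1.0000) / (6) = -1.8333
  x3 = (-2 - (3)·-3.0000 - (3)·-2.0000) / (8) = 1.6250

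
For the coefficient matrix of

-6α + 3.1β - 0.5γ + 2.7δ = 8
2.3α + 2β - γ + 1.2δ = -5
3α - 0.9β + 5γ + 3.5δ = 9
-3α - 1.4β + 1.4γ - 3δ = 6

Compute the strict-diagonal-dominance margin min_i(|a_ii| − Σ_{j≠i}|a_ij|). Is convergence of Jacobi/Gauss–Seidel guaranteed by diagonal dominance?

row 1: |-6| − (3.1+0.5+2.7) = -0.3
row 2: |2| − (2.3+1+1.2) = -2.5
row 3: |5| − (3+0.9+3.5) = -2.4
row 4: |-3| − (3+1.4+1.4) = -2.8
minimum over rows = -2.8 → not strictly diagonally dominant

-2.8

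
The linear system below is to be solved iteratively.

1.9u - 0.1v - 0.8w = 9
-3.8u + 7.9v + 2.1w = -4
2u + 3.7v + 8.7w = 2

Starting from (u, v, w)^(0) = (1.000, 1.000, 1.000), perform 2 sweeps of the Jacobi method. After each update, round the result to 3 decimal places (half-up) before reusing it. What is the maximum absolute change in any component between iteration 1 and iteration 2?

2.404

Iteration 1:
  u = (9 - (-0.1)·1.000 - (-0.8)·1.000) / (1.9) = 5.211
  v = (-4 - (-3.8)·1.000 - (2.1)·1.000) / (7.9) = -0.291
  w = (2 - (2)·1.000 - (3.7)·1.000) / (8.7) = -0.425
Iteration 2:
  u = (9 - (-0.1)·-0.291 - (-0.8)·-0.425) / (1.9) = 4.543
  v = (-4 - (-3.8)·5.211 - (2.1)·-0.425) / (7.9) = 2.113
  w = (2 - (2)·5.211 - (3.7)·-0.291) / (8.7) = -0.844
Change: (-0.668, 2.404, -0.419) → max |·| = 2.404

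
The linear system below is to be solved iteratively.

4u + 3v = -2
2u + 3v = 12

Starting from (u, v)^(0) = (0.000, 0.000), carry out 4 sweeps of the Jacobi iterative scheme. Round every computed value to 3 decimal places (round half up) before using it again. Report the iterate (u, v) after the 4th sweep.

(-5.250, 6.500)

Iteration 1:
  u = (-2 - (3)·0.000) / (4) = -0.500
  v = (12 - (2)·0.000) / (3) = 4.000
Iteration 2:
  u = (-2 - (3)·4.000) / (4) = -3.500
  v = (12 - (2)·-0.500) / (3) = 4.333
Iteration 3:
  u = (-2 - (3)·4.333) / (4) = -3.750
  v = (12 - (2)·-3.500) / (3) = 6.333
Iteration 4:
  u = (-2 - (3)·6.333) / (4) = -5.250
  v = (12 - (2)·-3.750) / (3) = 6.500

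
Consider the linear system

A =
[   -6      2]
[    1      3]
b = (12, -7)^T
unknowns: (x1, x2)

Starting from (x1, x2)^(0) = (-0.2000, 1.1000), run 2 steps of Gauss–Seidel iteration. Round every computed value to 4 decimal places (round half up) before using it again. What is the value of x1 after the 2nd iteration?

Iteration 1:
  x1 = (12 - (2)·1.1000) / (-6) = -1.6333
  x2 = (-7 - (1)·-1.6333) / (3) = -1.7889
Iteration 2:
  x1 = (12 - (2)·-1.7889) / (-6) = -2.5963
  x2 = (-7 - (1)·-2.5963) / (3) = -1.4679

-2.5963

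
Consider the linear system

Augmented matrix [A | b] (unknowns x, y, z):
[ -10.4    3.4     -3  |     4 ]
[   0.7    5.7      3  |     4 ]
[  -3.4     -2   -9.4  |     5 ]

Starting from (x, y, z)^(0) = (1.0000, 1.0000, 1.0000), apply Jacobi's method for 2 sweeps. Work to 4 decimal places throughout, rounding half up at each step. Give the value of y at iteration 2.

1.3266

Iteration 1:
  x = (4 - (3.4)·1.0000 - (-3)·1.0000) / (-10.4) = -0.3462
  y = (4 - (0.7)·1.0000 - (3)·1.0000) / (5.7) = 0.0526
  z = (5 - (-3.4)·1.0000 - (-2)·1.0000) / (-9.4) = -1.1064
Iteration 2:
  x = (4 - (3.4)·0.0526 - (-3)·-1.1064) / (-10.4) = -0.0483
  y = (4 - (0.7)·-0.3462 - (3)·-1.1064) / (5.7) = 1.3266
  z = (5 - (-3.4)·-0.3462 - (-2)·0.0526) / (-9.4) = -0.4179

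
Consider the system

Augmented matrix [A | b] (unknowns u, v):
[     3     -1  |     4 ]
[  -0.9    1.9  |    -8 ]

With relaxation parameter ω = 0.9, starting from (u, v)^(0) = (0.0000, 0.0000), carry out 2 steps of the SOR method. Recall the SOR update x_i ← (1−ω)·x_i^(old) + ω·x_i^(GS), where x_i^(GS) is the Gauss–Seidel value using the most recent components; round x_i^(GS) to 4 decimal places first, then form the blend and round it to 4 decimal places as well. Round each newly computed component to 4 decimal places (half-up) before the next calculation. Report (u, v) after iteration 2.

(0.3366, -3.9738)

Iteration 1:
  u: GS value = (4 - (-1)·0.0000) / (3) = 1.3333;  u ← (1−ω)·0.0000 + ω·1.3333 = 1.2000
  v: GS value = (-8 - (-0.9)·1.2000) / (1.9) = -3.6421;  v ← (1−ω)·0.0000 + ω·-3.6421 = -3.2779
Iteration 2:
  u: GS value = (4 - (-1)·-3.2779) / (3) = 0.2407;  u ← (1−ω)·1.2000 + ω·0.2407 = 0.3366
  v: GS value = (-8 - (-0.9)·0.3366) / (1.9) = -4.0511;  v ← (1−ω)·-3.2779 + ω·-4.0511 = -3.9738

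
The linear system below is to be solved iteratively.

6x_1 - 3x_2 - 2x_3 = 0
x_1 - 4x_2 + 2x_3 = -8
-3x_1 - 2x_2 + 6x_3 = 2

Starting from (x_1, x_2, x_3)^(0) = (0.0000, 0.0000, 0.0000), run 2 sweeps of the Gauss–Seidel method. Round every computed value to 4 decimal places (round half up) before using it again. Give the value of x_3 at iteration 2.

Iteration 1:
  x_1 = (0 - (-3)·0.0000 - (-2)·0.0000) / (6) = 0.0000
  x_2 = (-8 - (1)·0.0000 - (2)·0.0000) / (-4) = 2.0000
  x_3 = (2 - (-3)·0.0000 - (-2)·2.0000) / (6) = 1.0000
Iteration 2:
  x_1 = (0 - (-3)·2.0000 - (-2)·1.0000) / (6) = 1.3333
  x_2 = (-8 - (1)·1.3333 - (2)·1.0000) / (-4) = 2.8333
  x_3 = (2 - (-3)·1.3333 - (-2)·2.8333) / (6) = 1.9444

1.9444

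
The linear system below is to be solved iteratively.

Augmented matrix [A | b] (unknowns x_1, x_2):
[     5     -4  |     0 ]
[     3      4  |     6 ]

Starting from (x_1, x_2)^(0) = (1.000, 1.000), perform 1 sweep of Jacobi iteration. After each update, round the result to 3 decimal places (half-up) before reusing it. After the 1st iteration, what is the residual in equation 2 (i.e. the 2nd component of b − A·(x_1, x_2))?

Iteration 1:
  x_1 = (0 - (-4)·1.000) / (5) = 0.800
  x_2 = (6 - (3)·1.000) / (4) = 0.750
Residual b − A·x = (-1.000, 0.600)

0.600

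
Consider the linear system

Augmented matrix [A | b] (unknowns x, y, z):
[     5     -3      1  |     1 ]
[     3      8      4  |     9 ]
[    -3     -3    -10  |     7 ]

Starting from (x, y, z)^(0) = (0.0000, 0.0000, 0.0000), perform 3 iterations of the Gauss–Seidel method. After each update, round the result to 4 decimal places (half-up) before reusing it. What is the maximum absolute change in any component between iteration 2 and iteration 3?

Iteration 1:
  x = (1 - (-3)·0.0000 - (1)·0.0000) / (5) = 0.2000
  y = (9 - (3)·0.2000 - (4)·0.0000) / (8) = 1.0500
  z = (7 - (-3)·0.2000 - (-3)·1.0500) / (-10) = -1.0750
Iteration 2:
  x = (1 - (-3)·1.0500 - (1)·-1.0750) / (5) = 1.0450
  y = (9 - (3)·1.0450 - (4)·-1.0750) / (8) = 1.2706
  z = (7 - (-3)·1.0450 - (-3)·1.2706) / (-10) = -1.3947
Iteration 3:
  x = (1 - (-3)·1.2706 - (1)·-1.3947) / (5) = 1.2413
  y = (9 - (3)·1.2413 - (4)·-1.3947) / (8) = 1.3569
  z = (7 - (-3)·1.2413 - (-3)·1.3569) / (-10) = -1.4795
Change: (0.1963, 0.0863, -0.0848) → max |·| = 0.1963

0.1963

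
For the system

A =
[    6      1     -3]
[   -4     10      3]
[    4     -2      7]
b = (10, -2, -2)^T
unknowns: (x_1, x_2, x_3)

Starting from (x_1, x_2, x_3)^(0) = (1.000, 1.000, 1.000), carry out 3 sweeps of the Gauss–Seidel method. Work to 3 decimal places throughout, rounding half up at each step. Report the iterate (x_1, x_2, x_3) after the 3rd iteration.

(1.240, 0.494, -0.853)

Iteration 1:
  x_1 = (10 - (1)·1.000 - (-3)·1.000) / (6) = 2.000
  x_2 = (-2 - (-4)·2.000 - (3)·1.000) / (10) = 0.300
  x_3 = (-2 - (4)·2.000 - (-2)·0.300) / (7) = -1.343
Iteration 2:
  x_1 = (10 - (1)·0.300 - (-3)·-1.343) / (6) = 0.945
  x_2 = (-2 - (-4)·0.945 - (3)·-1.343) / (10) = 0.581
  x_3 = (-2 - (4)·0.945 - (-2)·0.581) / (7) = -0.660
Iteration 3:
  x_1 = (10 - (1)·0.581 - (-3)·-0.660) / (6) = 1.240
  x_2 = (-2 - (-4)·1.240 - (3)·-0.660) / (10) = 0.494
  x_3 = (-2 - (4)·1.240 - (-2)·0.494) / (7) = -0.853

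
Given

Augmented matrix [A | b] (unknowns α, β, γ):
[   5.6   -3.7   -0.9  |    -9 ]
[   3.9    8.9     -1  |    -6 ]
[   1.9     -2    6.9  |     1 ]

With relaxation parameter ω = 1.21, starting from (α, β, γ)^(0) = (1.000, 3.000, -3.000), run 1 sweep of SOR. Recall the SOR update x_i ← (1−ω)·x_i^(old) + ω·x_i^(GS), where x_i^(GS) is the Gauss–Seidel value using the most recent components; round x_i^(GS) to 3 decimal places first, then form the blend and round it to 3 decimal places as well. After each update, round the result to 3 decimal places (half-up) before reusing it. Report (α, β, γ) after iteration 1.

(-0.339, -1.674, 0.331)

Iteration 1:
  α: GS value = (-9 - (-3.7)·3.000 - (-0.9)·-3.000) / (5.6) = -0.107;  α ← (1−ω)·1.000 + ω·-0.107 = -0.339
  β: GS value = (-6 - (3.9)·-0.339 - (-1)·-3.000) / (8.9) = -0.863;  β ← (1−ω)·3.000 + ω·-0.863 = -1.674
  γ: GS value = (1 - (1.9)·-0.339 - (-2)·-1.674) / (6.9) = -0.247;  γ ← (1−ω)·-3.000 + ω·-0.247 = 0.331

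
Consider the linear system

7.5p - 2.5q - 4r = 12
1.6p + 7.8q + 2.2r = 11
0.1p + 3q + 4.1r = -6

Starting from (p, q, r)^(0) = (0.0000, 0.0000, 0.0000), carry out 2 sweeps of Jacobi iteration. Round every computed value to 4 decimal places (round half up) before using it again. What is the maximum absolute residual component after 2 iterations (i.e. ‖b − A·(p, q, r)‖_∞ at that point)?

4.0726

Iteration 1:
  p = (12 - (-2.5)·0.0000 - (-4)·0.0000) / (7.5) = 1.6000
  q = (11 - (1.6)·0.0000 - (2.2)·0.0000) / (7.8) = 1.4103
  r = (-6 - (0.1)·0.0000 - (3)·0.0000) / (4.1) = -1.4634
Iteration 2:
  p = (12 - (-2.5)·1.4103 - (-4)·-1.4634) / (7.5) = 1.2896
  q = (11 - (1.6)·1.6000 - (2.2)·-1.4634) / (7.8) = 1.4948
  r = (-6 - (0.1)·1.6000 - (3)·1.4103) / (4.1) = -2.5344
Residual b − A·x = (-4.0726, 2.8529, -0.2223); ∞-norm = 4.0726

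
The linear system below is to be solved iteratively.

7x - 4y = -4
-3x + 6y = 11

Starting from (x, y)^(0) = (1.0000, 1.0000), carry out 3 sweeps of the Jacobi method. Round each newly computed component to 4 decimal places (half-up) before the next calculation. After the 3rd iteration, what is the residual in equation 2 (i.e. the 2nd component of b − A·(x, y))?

Iteration 1:
  x = (-4 - (-4)·1.0000) / (7) = 0.0000
  y = (11 - (-3)·1.0000) / (6) = 2.3333
Iteration 2:
  x = (-4 - (-4)·2.3333) / (7) = 0.7619
  y = (11 - (-3)·0.0000) / (6) = 1.8333
Iteration 3:
  x = (-4 - (-4)·1.8333) / (7) = 0.4762
  y = (11 - (-3)·0.7619) / (6) = 2.2143
Residual b − A·x = (1.5238, -0.8572)

-0.8572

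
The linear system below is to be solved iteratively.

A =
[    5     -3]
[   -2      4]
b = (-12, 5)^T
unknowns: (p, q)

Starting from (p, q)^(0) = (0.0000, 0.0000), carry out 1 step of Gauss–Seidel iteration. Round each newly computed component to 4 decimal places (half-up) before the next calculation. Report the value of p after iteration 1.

Iteration 1:
  p = (-12 - (-3)·0.0000) / (5) = -2.4000
  q = (5 - (-2)·-2.4000) / (4) = 0.0500

-2.4000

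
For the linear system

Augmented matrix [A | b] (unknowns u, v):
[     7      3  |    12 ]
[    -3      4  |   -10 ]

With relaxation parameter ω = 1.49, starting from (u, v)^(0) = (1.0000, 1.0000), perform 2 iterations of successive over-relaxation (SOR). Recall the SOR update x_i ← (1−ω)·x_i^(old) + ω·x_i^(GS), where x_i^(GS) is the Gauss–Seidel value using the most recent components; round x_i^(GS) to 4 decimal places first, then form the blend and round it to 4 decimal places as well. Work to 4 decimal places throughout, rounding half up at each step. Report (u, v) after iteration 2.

Iteration 1:
  u: GS value = (12 - (3)·1.0000) / (7) = 1.2857;  u ← (1−ω)·1.0000 + ω·1.2857 = 1.4257
  v: GS value = (-10 - (-3)·1.4257) / (4) = -1.4307;  v ← (1−ω)·1.0000 + ω·-1.4307 = -2.6217
Iteration 2:
  u: GS value = (12 - (3)·-2.6217) / (7) = 2.8379;  u ← (1−ω)·1.4257 + ω·2.8379 = 3.5299
  v: GS value = (-10 - (-3)·3.5299) / (4) = 0.1474;  v ← (1−ω)·-2.6217 + ω·0.1474 = 1.5043

(3.5299, 1.5043)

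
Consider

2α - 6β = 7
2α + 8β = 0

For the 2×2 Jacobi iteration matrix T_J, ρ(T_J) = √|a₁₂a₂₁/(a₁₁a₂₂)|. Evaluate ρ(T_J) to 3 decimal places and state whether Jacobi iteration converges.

0.866

a₁₂a₂₁/(a₁₁a₂₂) = (-6)·(2) / ((2)·(8)) = -0.750000
ρ = √|-0.750000| = √0.750000 = 0.866
ρ < 1, so Jacobi converges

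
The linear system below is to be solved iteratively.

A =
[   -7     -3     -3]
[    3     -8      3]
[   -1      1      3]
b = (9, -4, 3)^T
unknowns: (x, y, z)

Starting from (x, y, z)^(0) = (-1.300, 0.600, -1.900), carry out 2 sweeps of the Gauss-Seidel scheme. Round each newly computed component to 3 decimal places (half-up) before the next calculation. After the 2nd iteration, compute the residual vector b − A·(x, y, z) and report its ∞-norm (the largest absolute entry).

1.521

Iteration 1:
  x = (9 - (-3)·0.600 - (-3)·-1.900) / (-7) = -0.729
  y = (-4 - (3)·-0.729 - (3)·-1.900) / (-8) = -0.486
  z = (3 - (-1)·-0.729 - (1)·-0.486) / (3) = 0.919
Iteration 2:
  x = (9 - (-3)·-0.486 - (-3)·0.919) / (-7) = -1.471
  y = (-4 - (3)·-1.471 - (3)·0.919) / (-8) = 0.293
  z = (3 - (-1)·-1.471 - (1)·0.293) / (3) = 0.412
Residual b − A·x = (0.818, 1.521, 0.000); ∞-norm = 1.521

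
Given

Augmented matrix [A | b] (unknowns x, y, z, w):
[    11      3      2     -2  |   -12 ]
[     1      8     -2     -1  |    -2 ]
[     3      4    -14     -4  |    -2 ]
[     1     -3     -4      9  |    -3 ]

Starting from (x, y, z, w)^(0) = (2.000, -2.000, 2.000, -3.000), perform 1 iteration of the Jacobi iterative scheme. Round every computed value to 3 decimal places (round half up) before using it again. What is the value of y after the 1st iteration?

-0.375

Iteration 1:
  x = (-12 - (3)·-2.000 - (2)·2.000 - (-2)·-3.000) / (11) = -1.455
  y = (-2 - (1)·2.000 - (-2)·2.000 - (-1)·-3.000) / (8) = -0.375
  z = (-2 - (3)·2.000 - (4)·-2.000 - (-4)·-3.000) / (-14) = 0.857
  w = (-3 - (1)·2.000 - (-3)·-2.000 - (-4)·2.000) / (9) = -0.333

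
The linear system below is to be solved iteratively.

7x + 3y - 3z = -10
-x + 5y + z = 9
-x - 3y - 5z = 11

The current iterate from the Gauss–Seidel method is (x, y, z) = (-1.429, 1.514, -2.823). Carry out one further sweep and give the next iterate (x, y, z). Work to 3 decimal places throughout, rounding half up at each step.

One sweep:
  x = (-10 - (3)·1.514 - (-3)·-2.823) / (7) = -3.287
  y = (9 - (-1)·-3.287 - (1)·-2.823) / (5) = 1.707
  z = (11 - (-1)·-3.287 - (-3)·1.707) / (-5) = -2.567

(-3.287, 1.707, -2.567)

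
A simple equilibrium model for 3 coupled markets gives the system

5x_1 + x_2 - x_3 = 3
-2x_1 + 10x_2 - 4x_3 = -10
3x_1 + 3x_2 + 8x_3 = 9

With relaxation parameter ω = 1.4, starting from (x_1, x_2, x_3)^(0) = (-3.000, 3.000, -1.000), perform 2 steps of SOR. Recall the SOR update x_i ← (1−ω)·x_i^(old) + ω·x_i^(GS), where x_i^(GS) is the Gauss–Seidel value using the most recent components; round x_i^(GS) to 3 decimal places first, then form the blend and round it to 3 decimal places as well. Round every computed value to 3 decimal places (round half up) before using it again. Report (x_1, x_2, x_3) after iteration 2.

(2.128, 2.046, -1.822)

Iteration 1:
  x_1: GS value = (3 - (1)·3.000 - (-1)·-1.000) / (5) = -0.200;  x_1 ← (1−ω)·-3.000 + ω·-0.200 = 0.920
  x_2: GS value = (-10 - (-2)·0.920 - (-4)·-1.000) / (10) = -1.216;  x_2 ← (1−ω)·3.000 + ω·-1.216 = -2.902
  x_3: GS value = (9 - (3)·0.920 - (3)·-2.902) / (8) = 1.868;  x_3 ← (1−ω)·-1.000 + ω·1.868 = 3.015
Iteration 2:
  x_1: GS value = (3 - (1)·-2.902 - (-1)·3.015) / (5) = 1.783;  x_1 ← (1−ω)·0.920 + ω·1.783 = 2.128
  x_2: GS value = (-10 - (-2)·2.128 - (-4)·3.015) / (10) = 0.632;  x_2 ← (1−ω)·-2.902 + ω·0.632 = 2.046
  x_3: GS value = (9 - (3)·2.128 - (3)·2.046) / (8) = -0.440;  x_3 ← (1−ω)·3.015 + ω·-0.440 = -1.822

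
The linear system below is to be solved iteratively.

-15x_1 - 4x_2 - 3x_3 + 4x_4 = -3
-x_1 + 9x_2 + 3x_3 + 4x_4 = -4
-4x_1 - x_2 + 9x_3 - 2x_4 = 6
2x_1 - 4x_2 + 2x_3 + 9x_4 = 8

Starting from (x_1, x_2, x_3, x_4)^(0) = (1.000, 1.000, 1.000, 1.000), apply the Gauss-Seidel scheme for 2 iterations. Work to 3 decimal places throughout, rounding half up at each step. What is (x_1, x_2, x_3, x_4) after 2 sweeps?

(0.423, -0.728, 0.813, 0.291)

Iteration 1:
  x_1 = (-3 - (-4)·1.000 - (-3)·1.000 - (4)·1.000) / (-15) = 0.000
  x_2 = (-4 - (-1)·0.000 - (3)·1.000 - (4)·1.000) / (9) = -1.222
  x_3 = (6 - (-4)·0.000 - (-1)·-1.222 - (-2)·1.000) / (9) = 0.753
  x_4 = (8 - (2)·0.000 - (-4)·-1.222 - (2)·0.753) / (9) = 0.178
Iteration 2:
  x_1 = (-3 - (-4)·-1.222 - (-3)·0.753 - (4)·0.178) / (-15) = 0.423
  x_2 = (-4 - (-1)·0.423 - (3)·0.753 - (4)·0.178) / (9) = -0.728
  x_3 = (6 - (-4)·0.423 - (-1)·-0.728 - (-2)·0.178) / (9) = 0.813
  x_4 = (8 - (2)·0.423 - (-4)·-0.728 - (2)·0.813) / (9) = 0.291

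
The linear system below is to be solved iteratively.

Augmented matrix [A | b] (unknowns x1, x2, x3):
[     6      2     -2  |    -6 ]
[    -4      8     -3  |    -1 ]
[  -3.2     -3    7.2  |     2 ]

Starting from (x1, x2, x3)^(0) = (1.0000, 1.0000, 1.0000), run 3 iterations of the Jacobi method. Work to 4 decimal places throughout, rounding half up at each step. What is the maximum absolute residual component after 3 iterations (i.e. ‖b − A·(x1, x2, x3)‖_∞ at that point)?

1.0721

Iteration 1:
  x1 = (-6 - (2)·1.0000 - (-2)·1.0000) / (6) = -1.0000
  x2 = (-1 - (-4)·1.0000 - (-3)·1.0000) / (8) = 0.7500
  x3 = (2 - (-3.2)·1.0000 - (-3)·1.0000) / (7.2) = 1.1389
Iteration 2:
  x1 = (-6 - (2)·0.7500 - (-2)·1.1389) / (6) = -0.8704
  x2 = (-1 - (-4)·-1.0000 - (-3)·1.1389) / (8) = -0.1979
  x3 = (2 - (-3.2)·-1.0000 - (-3)·0.7500) / (7.2) = 0.1458
Iteration 3:
  x1 = (-6 - (2)·-0.1979 - (-2)·0.1458) / (6) = -0.8854
  x2 = (-1 - (-4)·-0.8704 - (-3)·0.1458) / (8) = -0.5055
  x3 = (2 - (-3.2)·-0.8704 - (-3)·-0.1979) / (7.2) = -0.1915
Residual b − A·x = (-0.0596, -1.0721, -0.9710); ∞-norm = 1.0721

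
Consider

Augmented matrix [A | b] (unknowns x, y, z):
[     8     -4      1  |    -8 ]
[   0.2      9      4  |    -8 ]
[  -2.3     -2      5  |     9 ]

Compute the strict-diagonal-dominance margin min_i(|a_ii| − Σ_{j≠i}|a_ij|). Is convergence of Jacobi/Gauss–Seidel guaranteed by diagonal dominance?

row 1: |8| − (4+1) = 3
row 2: |9| − (0.2+4) = 4.8
row 3: |5| − (2.3+2) = 0.7
minimum over rows = 0.7 → strictly diagonally dominant (convergence guaranteed)

0.7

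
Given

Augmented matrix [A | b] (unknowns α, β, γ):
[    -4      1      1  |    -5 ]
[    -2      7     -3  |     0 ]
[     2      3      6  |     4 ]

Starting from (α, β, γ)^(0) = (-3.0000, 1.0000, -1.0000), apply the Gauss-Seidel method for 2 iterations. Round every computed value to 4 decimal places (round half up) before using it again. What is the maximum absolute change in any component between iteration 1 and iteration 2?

0.5663

Iteration 1:
  α = (-5 - (1)·1.0000 - (1)·-1.0000) / (-4) = 1.2500
  β = (0 - (-2)·1.2500 - (-3)·-1.0000) / (7) = -0.0714
  γ = (4 - (2)·1.2500 - (3)·-0.0714) / (6) = 0.2857
Iteration 2:
  α = (-5 - (1)·-0.0714 - (1)·0.2857) / (-4) = 1.3036
  β = (0 - (-2)·1.3036 - (-3)·0.2857) / (7) = 0.4949
  γ = (4 - (2)·1.3036 - (3)·0.4949) / (6) = -0.0153
Change: (0.0536, 0.5663, -0.3010) → max |·| = 0.5663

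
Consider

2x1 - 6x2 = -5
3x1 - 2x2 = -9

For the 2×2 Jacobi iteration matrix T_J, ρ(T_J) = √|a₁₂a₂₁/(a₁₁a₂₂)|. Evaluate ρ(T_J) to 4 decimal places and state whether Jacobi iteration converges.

a₁₂a₂₁/(a₁₁a₂₂) = (-6)·(3) / ((2)·(-2)) = 4.500000
ρ = √|4.500000| = √4.500000 = 2.1213
ρ > 1, so Jacobi diverges

2.1213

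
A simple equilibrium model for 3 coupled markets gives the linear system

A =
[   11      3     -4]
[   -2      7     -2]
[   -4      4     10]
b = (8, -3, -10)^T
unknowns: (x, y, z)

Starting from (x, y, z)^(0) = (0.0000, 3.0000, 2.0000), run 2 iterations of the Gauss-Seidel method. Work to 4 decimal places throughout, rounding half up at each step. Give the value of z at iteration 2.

Iteration 1:
  x = (8 - (3)·3.0000 - (-4)·2.0000) / (11) = 0.6364
  y = (-3 - (-2)·0.6364 - (-2)·2.0000) / (7) = 0.3247
  z = (-10 - (-4)·0.6364 - (4)·0.3247) / (10) = -0.8753
Iteration 2:
  x = (8 - (3)·0.3247 - (-4)·-0.8753) / (11) = 0.3204
  y = (-3 - (-2)·0.3204 - (-2)·-0.8753) / (7) = -0.5871
  z = (-10 - (-4)·0.3204 - (4)·-0.5871) / (10) = -0.6370

-0.6370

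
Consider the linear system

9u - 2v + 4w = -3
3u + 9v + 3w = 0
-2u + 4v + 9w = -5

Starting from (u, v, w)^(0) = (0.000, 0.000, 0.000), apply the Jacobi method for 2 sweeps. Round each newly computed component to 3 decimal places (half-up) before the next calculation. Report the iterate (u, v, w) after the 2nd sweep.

Iteration 1:
  u = (-3 - (-2)·0.000 - (4)·0.000) / (9) = -0.333
  v = (0 - (3)·0.000 - (3)·0.000) / (9) = 0.000
  w = (-5 - (-2)·0.000 - (4)·0.000) / (9) = -0.556
Iteration 2:
  u = (-3 - (-2)·0.000 - (4)·-0.556) / (9) = -0.086
  v = (0 - (3)·-0.333 - (3)·-0.556) / (9) = 0.296
  w = (-5 - (-2)·-0.333 - (4)·0.000) / (9) = -0.630

(-0.086, 0.296, -0.630)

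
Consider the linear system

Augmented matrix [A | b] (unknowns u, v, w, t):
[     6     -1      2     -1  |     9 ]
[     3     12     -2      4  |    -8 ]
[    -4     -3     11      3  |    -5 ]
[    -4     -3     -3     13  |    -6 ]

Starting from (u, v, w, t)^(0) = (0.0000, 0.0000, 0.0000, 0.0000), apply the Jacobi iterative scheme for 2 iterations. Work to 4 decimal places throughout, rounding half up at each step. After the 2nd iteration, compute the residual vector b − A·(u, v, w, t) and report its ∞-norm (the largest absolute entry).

Iteration 1:
  u = (9 - (-1)·0.0000 - (2)·0.0000 - (-1)·0.0000) / (6) = 1.5000
  v = (-8 - (3)·0.0000 - (-2)·0.0000 - (4)·0.0000) / (12) = -0.6667
  w = (-5 - (-4)·0.0000 - (-3)·0.0000 - (3)·0.0000) / (11) = -0.4545
  t = (-6 - (-4)·0.0000 - (-3)·0.0000 - (-3)·0.0000) / (13) = -0.4615
Iteration 2:
  u = (9 - (-1)·-0.6667 - (2)·-0.4545 - (-1)·-0.4615) / (6) = 1.4635
  v = (-8 - (3)·1.5000 - (-2)·-0.4545 - (4)·-0.4615) / (12) = -0.9636
  w = (-5 - (-4)·1.5000 - (-3)·-0.6667 - (3)·-0.4615) / (11) = 0.0349
  t = (-6 - (-4)·1.5000 - (-3)·-0.6667 - (-3)·-0.4545) / (13) = -0.2587
Residual b − A·x = (-1.0731, 0.2773, -1.6446, 0.4310); ∞-norm = 1.6446

1.6446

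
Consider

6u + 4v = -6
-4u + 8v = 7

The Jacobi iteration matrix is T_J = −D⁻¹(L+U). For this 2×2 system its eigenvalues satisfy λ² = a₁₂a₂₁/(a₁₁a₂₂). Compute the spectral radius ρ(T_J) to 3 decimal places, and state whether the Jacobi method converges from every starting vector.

a₁₂a₂₁/(a₁₁a₂₂) = (4)·(-4) / ((6)·(8)) = -0.333333
ρ = √|-0.333333| = √0.333333 = 0.577
ρ < 1, so Jacobi converges

0.577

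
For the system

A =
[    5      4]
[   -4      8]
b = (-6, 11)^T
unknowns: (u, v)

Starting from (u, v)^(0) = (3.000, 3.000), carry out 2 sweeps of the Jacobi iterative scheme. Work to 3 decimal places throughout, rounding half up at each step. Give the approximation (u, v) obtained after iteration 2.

(-3.500, -0.425)

Iteration 1:
  u = (-6 - (4)·3.000) / (5) = -3.600
  v = (11 - (-4)·3.000) / (8) = 2.875
Iteration 2:
  u = (-6 - (4)·2.875) / (5) = -3.500
  v = (11 - (-4)·-3.600) / (8) = -0.425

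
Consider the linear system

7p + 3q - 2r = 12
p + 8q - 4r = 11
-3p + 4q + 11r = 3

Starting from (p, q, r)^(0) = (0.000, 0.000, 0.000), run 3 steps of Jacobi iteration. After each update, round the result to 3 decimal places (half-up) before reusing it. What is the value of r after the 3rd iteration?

Iteration 1:
  p = (12 - (3)·0.000 - (-2)·0.000) / (7) = 1.714
  q = (11 - (1)·0.000 - (-4)·0.000) / (8) = 1.375
  r = (3 - (-3)·0.000 - (4)·0.000) / (11) = 0.273
Iteration 2:
  p = (12 - (3)·1.375 - (-2)·0.273) / (7) = 1.203
  q = (11 - (1)·1.714 - (-4)·0.273) / (8) = 1.297
  r = (3 - (-3)·1.714 - (4)·1.375) / (11) = 0.240
Iteration 3:
  p = (12 - (3)·1.297 - (-2)·0.240) / (7) = 1.227
  q = (11 - (1)·1.203 - (-4)·0.240) / (8) = 1.345
  r = (3 - (-3)·1.203 - (4)·1.297) / (11) = 0.129

0.129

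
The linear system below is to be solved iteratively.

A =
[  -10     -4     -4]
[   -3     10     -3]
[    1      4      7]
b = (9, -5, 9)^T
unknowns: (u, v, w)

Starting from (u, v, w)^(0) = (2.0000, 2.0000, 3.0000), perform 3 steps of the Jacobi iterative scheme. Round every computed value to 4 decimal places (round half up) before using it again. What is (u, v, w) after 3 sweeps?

Iteration 1:
  u = (9 - (-4)·2.0000 - (-4)·3.0000) / (-10) = -2.9000
  v = (-5 - (-3)·2.0000 - (-3)·3.0000) / (10) = 1.0000
  w = (9 - (1)·2.0000 - (4)·2.0000) / (7) = -0.1429
Iteration 2:
  u = (9 - (-4)·1.0000 - (-4)·-0.1429) / (-10) = -1.2428
  v = (-5 - (-3)·-2.9000 - (-3)·-0.1429) / (10) = -1.4129
  w = (9 - (1)·-2.9000 - (4)·1.0000) / (7) = 1.1286
Iteration 3:
  u = (9 - (-4)·-1.4129 - (-4)·1.1286) / (-10) = -0.7863
  v = (-5 - (-3)·-1.2428 - (-3)·1.1286) / (10) = -0.5343
  w = (9 - (1)·-1.2428 - (4)·-1.4129) / (7) = 2.2706

(-0.7863, -0.5343, 2.2706)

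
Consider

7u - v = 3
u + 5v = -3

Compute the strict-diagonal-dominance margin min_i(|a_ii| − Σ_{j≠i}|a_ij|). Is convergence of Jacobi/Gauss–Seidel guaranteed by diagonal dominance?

4

row 1: |7| − (1) = 6
row 2: |5| − (1) = 4
minimum over rows = 4 → strictly diagonally dominant (convergence guaranteed)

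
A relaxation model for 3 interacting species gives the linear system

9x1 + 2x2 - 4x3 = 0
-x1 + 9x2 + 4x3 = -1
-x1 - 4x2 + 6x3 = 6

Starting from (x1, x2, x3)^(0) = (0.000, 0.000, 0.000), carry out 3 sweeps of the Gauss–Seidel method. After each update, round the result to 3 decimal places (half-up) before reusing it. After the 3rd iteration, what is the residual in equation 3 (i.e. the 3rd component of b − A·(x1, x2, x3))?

Iteration 1:
  x1 = (0 - (2)·0.000 - (-4)·0.000) / (9) = 0.000
  x2 = (-1 - (-1)·0.000 - (4)·0.000) / (9) = -0.111
  x3 = (6 - (-1)·0.000 - (-4)·-0.111) / (6) = 0.926
Iteration 2:
  x1 = (0 - (2)·-0.111 - (-4)·0.926) / (9) = 0.436
  x2 = (-1 - (-1)·0.436 - (4)·0.926) / (9) = -0.474
  x3 = (6 - (-1)·0.436 - (-4)·-0.474) / (6) = 0.757
Iteration 3:
  x1 = (0 - (2)·-0.474 - (-4)·0.757) / (9) = 0.442
  x2 = (-1 - (-1)·0.442 - (4)·0.757) / (9) = -0.398
  x3 = (6 - (-1)·0.442 - (-4)·-0.398) / (6) = 0.808
Residual b − A·x = (0.050, -0.208, 0.002)

0.002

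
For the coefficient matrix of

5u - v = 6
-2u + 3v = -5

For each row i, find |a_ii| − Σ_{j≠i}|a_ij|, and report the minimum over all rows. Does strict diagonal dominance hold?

1

row 1: |5| − (1) = 4
row 2: |3| − (2) = 1
minimum over rows = 1 → strictly diagonally dominant (convergence guaranteed)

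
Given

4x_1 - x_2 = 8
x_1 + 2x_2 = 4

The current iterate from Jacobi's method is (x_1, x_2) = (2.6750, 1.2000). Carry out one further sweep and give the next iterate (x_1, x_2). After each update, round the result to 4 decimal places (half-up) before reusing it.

(2.3000, 0.6625)

One sweep:
  x_1 = (8 - (-1)·1.2000) / (4) = 2.3000
  x_2 = (4 - (1)·2.6750) / (2) = 0.6625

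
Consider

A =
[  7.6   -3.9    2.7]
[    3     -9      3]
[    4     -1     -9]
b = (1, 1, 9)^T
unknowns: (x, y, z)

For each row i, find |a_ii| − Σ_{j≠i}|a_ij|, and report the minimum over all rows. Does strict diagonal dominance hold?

row 1: |7.6| − (3.9+2.7) = 1
row 2: |-9| − (3+3) = 3
row 3: |-9| − (4+1) = 4
minimum over rows = 1 → strictly diagonally dominant (convergence guaranteed)

1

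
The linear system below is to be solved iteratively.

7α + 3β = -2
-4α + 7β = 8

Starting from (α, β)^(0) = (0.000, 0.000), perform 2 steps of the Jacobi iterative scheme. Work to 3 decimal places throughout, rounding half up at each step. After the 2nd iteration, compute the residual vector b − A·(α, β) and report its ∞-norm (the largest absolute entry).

Iteration 1:
  α = (-2 - (3)·0.000) / (7) = -0.286
  β = (8 - (-4)·0.000) / (7) = 1.143
Iteration 2:
  α = (-2 - (3)·1.143) / (7) = -0.776
  β = (8 - (-4)·-0.286) / (7) = 0.979
Residual b − A·x = (0.495, -1.957); ∞-norm = 1.957

1.957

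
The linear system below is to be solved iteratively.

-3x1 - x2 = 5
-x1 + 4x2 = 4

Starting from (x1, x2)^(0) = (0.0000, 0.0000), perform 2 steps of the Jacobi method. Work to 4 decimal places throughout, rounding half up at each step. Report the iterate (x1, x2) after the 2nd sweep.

(-2.0000, 0.5833)

Iteration 1:
  x1 = (5 - (-1)·0.0000) / (-3) = -1.6667
  x2 = (4 - (-1)·0.0000) / (4) = 1.0000
Iteration 2:
  x1 = (5 - (-1)·1.0000) / (-3) = -2.0000
  x2 = (4 - (-1)·-1.6667) / (4) = 0.5833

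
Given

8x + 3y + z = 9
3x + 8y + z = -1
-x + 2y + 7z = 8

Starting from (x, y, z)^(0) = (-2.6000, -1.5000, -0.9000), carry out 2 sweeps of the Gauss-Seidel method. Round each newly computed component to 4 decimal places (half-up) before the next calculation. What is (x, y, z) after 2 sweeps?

(1.1833, -0.7683, 1.5314)

Iteration 1:
  x = (9 - (3)·-1.5000 - (1)·-0.9000) / (8) = 1.8000
  y = (-1 - (3)·1.8000 - (1)·-0.9000) / (8) = -0.6875
  z = (8 - (-1)·1.8000 - (2)·-0.6875) / (7) = 1.5964
Iteration 2:
  x = (9 - (3)·-0.6875 - (1)·1.5964) / (8) = 1.1833
  y = (-1 - (3)·1.1833 - (1)·1.5964) / (8) = -0.7683
  z = (8 - (-1)·1.1833 - (2)·-0.7683) / (7) = 1.5314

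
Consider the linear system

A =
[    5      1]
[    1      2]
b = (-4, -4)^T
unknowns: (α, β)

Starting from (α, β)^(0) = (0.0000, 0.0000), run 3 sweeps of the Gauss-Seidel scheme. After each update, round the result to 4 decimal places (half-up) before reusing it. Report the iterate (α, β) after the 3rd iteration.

Iteration 1:
  α = (-4 - (1)·0.0000) / (5) = -0.8000
  β = (-4 - (1)·-0.8000) / (2) = -1.6000
Iteration 2:
  α = (-4 - (1)·-1.6000) / (5) = -0.4800
  β = (-4 - (1)·-0.4800) / (2) = -1.7600
Iteration 3:
  α = (-4 - (1)·-1.7600) / (5) = -0.4480
  β = (-4 - (1)·-0.4480) / (2) = -1.7760

(-0.4480, -1.7760)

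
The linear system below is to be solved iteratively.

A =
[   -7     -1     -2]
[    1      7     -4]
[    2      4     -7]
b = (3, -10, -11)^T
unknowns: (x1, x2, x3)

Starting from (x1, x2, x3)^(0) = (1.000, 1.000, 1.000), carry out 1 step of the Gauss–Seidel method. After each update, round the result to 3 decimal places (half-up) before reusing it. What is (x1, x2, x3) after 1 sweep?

(-0.857, -0.735, 0.907)

Iteration 1:
  x1 = (3 - (-1)·1.000 - (-2)·1.000) / (-7) = -0.857
  x2 = (-10 - (1)·-0.857 - (-4)·1.000) / (7) = -0.735
  x3 = (-11 - (2)·-0.857 - (4)·-0.735) / (-7) = 0.907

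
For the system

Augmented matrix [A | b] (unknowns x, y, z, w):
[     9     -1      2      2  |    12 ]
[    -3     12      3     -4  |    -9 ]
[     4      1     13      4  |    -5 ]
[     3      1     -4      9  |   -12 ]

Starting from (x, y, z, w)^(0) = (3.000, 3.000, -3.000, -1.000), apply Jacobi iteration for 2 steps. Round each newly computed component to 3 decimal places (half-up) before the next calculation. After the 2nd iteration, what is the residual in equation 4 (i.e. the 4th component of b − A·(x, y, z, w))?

Iteration 1:
  x = (12 - (-1)·3.000 - (2)·-3.000 - (2)·-1.000) / (9) = 2.556
  y = (-9 - (-3)·3.000 - (3)·-3.000 - (-4)·-1.000) / (12) = 0.417
  z = (-5 - (4)·3.000 - (1)·3.000 - (4)·-1.000) / (13) = -1.231
  w = (-12 - (3)·3.000 - (1)·3.000 - (-4)·-3.000) / (9) = -4.000
Iteration 2:
  x = (12 - (-1)·0.417 - (2)·-1.231 - (2)·-4.000) / (9) = 2.542
  y = (-9 - (-3)·2.556 - (3)·-1.231 - (-4)·-4.000) / (12) = -1.137
  z = (-5 - (4)·2.556 - (1)·0.417 - (4)·-4.000) / (13) = 0.028
  w = (-12 - (3)·2.556 - (1)·0.417 - (-4)·-1.231) / (9) = -2.779
Residual b − A·x = (-6.513, 1.070, -3.279, 6.634)

6.634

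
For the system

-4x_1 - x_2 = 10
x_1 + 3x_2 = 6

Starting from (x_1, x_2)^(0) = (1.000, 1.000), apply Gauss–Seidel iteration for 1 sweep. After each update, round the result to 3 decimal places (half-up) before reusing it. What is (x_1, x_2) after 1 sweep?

Iteration 1:
  x_1 = (10 - (-1)·1.000) / (-4) = -2.750
  x_2 = (6 - (1)·-2.750) / (3) = 2.917

(-2.750, 2.917)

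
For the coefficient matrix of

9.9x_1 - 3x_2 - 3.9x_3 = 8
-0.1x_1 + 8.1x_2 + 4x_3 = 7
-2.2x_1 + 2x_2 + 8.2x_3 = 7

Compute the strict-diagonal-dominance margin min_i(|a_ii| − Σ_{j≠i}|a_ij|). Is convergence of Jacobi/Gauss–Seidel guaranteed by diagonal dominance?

3

row 1: |9.9| − (3+3.9) = 3
row 2: |8.1| − (0.1+4) = 4
row 3: |8.2| − (2.2+2) = 4
minimum over rows = 3 → strictly diagonally dominant (convergence guaranteed)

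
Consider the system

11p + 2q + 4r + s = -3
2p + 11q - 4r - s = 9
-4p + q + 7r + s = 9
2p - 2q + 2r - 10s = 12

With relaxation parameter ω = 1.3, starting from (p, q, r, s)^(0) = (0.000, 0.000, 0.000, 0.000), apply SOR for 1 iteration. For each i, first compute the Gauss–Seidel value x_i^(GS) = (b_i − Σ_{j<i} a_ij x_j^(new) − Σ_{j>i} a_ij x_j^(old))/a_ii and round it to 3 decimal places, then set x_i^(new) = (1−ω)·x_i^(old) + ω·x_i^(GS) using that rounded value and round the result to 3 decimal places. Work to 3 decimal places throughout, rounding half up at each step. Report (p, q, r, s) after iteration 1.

(-0.355, 1.148, 1.195, -1.641)

Iteration 1:
  p: GS value = (-3 - (2)·0.000 - (4)·0.000 - (1)·0.000) / (11) = -0.273;  p ← (1−ω)·0.000 + ω·-0.273 = -0.355
  q: GS value = (9 - (2)·-0.355 - (-4)·0.000 - (-1)·0.000) / (11) = 0.883;  q ← (1−ω)·0.000 + ω·0.883 = 1.148
  r: GS value = (9 - (-4)·-0.355 - (1)·1.148 - (1)·0.000) / (7) = 0.919;  r ← (1−ω)·0.000 + ω·0.919 = 1.195
  s: GS value = (12 - (2)·-0.355 - (-2)·1.148 - (2)·1.195) / (-10) = -1.262;  s ← (1−ω)·0.000 + ω·-1.262 = -1.641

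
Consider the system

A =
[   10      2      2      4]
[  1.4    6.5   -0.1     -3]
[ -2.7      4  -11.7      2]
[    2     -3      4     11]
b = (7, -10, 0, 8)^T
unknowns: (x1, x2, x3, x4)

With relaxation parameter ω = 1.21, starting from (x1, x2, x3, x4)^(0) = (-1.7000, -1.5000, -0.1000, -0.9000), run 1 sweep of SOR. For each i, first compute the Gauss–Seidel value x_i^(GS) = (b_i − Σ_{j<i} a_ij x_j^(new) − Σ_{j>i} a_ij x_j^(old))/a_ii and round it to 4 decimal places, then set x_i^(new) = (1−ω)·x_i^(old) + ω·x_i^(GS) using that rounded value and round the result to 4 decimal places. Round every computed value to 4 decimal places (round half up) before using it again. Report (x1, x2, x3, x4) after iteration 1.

Iteration 1:
  x1: GS value = (7 - (2)·-1.5000 - (2)·-0.1000 - (4)·-0.9000) / (10) = 1.3800;  x1 ← (1−ω)·-1.7000 + ω·1.3800 = 2.0268
  x2: GS value = (-10 - (1.4)·2.0268 - (-0.1)·-0.1000 - (-3)·-0.9000) / (6.5) = -2.3919;  x2 ← (1−ω)·-1.5000 + ω·-2.3919 = -2.5792
  x3: GS value = (0 - (-2.7)·2.0268 - (4)·-2.5792 - (2)·-0.9000) / (-11.7) = -1.5033;  x3 ← (1−ω)·-0.1000 + ω·-1.5033 = -1.7980
  x4: GS value = (8 - (2)·2.0268 - (-3)·-2.5792 - (4)·-1.7980) / (11) = 0.3092;  x4 ← (1−ω)·-0.9000 + ω·0.3092 = 0.5631

(2.0268, -2.5792, -1.7980, 0.5631)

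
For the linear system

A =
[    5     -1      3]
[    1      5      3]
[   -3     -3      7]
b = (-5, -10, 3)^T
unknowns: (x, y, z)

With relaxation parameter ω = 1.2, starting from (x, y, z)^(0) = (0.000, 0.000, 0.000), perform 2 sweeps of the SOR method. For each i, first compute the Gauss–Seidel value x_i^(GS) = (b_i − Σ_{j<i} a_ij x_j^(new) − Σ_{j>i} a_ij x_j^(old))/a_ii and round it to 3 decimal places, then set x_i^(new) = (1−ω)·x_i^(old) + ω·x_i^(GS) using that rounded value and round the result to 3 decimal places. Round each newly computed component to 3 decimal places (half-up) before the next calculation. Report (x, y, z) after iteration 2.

(-0.611, -0.974, -0.063)

Iteration 1:
  x: GS value = (-5 - (-1)·0.000 - (3)·0.000) / (5) = -1.000;  x ← (1−ω)·0.000 + ω·-1.000 = -1.200
  y: GS value = (-10 - (1)·-1.200 - (3)·0.000) / (5) = -1.760;  y ← (1−ω)·0.000 + ω·-1.760 = -2.112
  z: GS value = (3 - (-3)·-1.200 - (-3)·-2.112) / (7) = -0.991;  z ← (1−ω)·0.000 + ω·-0.991 = -1.189
Iteration 2:
  x: GS value = (-5 - (-1)·-2.112 - (3)·-1.189) / (5) = -0.709;  x ← (1−ω)·-1.200 + ω·-0.709 = -0.611
  y: GS value = (-10 - (1)·-0.611 - (3)·-1.189) / (5) = -1.164;  y ← (1−ω)·-2.112 + ω·-1.164 = -0.974
  z: GS value = (3 - (-3)·-0.611 - (-3)·-0.974) / (7) = -0.251;  z ← (1−ω)·-1.189 + ω·-0.251 = -0.063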